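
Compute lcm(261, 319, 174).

5742

261 = 3^2 × 29
319 = 11 × 29
174 = 2 × 3 × 29
LCM(261, 319, 174) = 2 × 3^2 × 11 × 29 = 5742.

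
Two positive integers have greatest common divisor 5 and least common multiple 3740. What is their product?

18700

For any two positive integers, gcd × lcm = product = 5 × 3740 = 18700.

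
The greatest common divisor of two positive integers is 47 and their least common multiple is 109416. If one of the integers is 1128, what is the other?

For two integers, gcd × lcm = product, so the other is (47 × 109416) / 1128 = 5142552 / 1128 = 4559.

4559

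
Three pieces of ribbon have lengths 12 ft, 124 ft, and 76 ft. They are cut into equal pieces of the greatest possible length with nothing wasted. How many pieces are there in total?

53

Piece length = gcd(12, 124, 76).
12 = 2^2 × 3
124 = 2^2 × 31
76 = 2^2 × 19
gcd(12, 124, 76) = 2^2 = 4.
Total pieces = 12/4 + 124/4 + 76/4 = 3 + 31 + 19 = 53.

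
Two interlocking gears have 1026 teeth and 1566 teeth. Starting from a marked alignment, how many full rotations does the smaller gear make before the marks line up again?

29 rotations

They are all back at their starting positions together after one LCM of the periods.
1026 = 2 × 3^3 × 19
1566 = 2 × 3^3 × 29
LCM(1026, 1566) = 2 × 3^3 × 19 × 29 = 29754.
Rotations for period 1026: 29754 / 1026 = 29.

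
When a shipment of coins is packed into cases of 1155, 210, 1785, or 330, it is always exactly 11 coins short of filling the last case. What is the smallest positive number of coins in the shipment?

Being 11 short of a full case of size k means N ≡ −11 (mod k), i.e. N + 11 is a multiple of each size.
1155 = 3 × 5 × 7 × 11
210 = 2 × 3 × 5 × 7
1785 = 3 × 5 × 7 × 17
330 = 2 × 3 × 5 × 11
LCM(1155, 210, 1785, 330) = 2 × 3 × 5 × 7 × 11 × 17 = 39270.
Smallest positive N is 39270 − 11 = 39259.

39259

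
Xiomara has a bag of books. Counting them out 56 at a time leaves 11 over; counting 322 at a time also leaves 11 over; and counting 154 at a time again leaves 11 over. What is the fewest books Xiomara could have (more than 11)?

N − 11 must be a common multiple of 56, 322, and 154.
56 = 2^3 × 7
322 = 2 × 7 × 23
154 = 2 × 7 × 11
LCM(56, 322, 154) = 2^3 × 7 × 11 × 23 = 14168.
Smallest N > 11 is LCM + 11 = 14168 + 11 = 14179.

14179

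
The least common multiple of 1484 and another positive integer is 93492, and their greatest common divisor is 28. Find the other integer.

1764

gcd × lcm = product of the two integers, so the other integer is (28 × 93492) / 1484 = 1764.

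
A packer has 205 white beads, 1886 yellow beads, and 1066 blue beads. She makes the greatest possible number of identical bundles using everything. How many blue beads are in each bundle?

26

Number of bundles = gcd(205, 1886, 1066).
205 = 5 × 41
1886 = 2 × 23 × 41
1066 = 2 × 13 × 41
gcd(205, 1886, 1066) = 41.
blue beads per bundle = 1066 / 41 = 26.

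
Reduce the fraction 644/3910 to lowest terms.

14/85

644 = 2^2 × 7 × 23
3910 = 2 × 5 × 17 × 23
gcd(644, 3910) = 2 × 23 = 46.
Divide numerator and denominator by 46: 644/3910 = 14/85.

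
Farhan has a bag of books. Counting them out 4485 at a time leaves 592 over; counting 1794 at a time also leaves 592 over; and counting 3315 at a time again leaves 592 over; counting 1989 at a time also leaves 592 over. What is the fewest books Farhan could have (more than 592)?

N − 592 must be a common multiple of 4485, 1794, 3315, and 1989.
4485 = 3 × 5 × 13 × 23
1794 = 2 × 3 × 13 × 23
3315 = 3 × 5 × 13 × 17
1989 = 3^2 × 13 × 17
LCM(4485, 1794, 3315, 1989) = 2 × 3^2 × 5 × 13 × 17 × 23 = 457470.
Smallest N > 592 is LCM + 592 = 457470 + 592 = 458062.

458062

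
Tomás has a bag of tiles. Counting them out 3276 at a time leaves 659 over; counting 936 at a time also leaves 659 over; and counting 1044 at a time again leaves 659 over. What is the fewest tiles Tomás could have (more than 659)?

N − 659 must be a common multiple of 3276, 936, and 1044.
3276 = 2^2 × 3^2 × 7 × 13
936 = 2^3 × 3^2 × 13
1044 = 2^2 × 3^2 × 29
LCM(3276, 936, 1044) = 2^3 × 3^2 × 7 × 13 × 29 = 190008.
Smallest N > 659 is LCM + 659 = 190008 + 659 = 190667.

190667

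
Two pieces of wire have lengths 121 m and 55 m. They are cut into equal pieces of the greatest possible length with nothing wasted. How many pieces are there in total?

16

Piece length = gcd(121, 55).
121 = 11^2
55 = 5 × 11
gcd(121, 55) = 11.
Total pieces = 121/11 + 55/11 = 11 + 5 = 16.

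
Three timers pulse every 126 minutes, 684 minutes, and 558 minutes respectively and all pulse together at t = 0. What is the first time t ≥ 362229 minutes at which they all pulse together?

445284 minutes

Joint pulses occur at multiples of LCM(126, 684, 558).
126 = 2 × 3^2 × 7
684 = 2^2 × 3^2 × 19
558 = 2 × 3^2 × 31
LCM(126, 684, 558) = 2^2 × 3^2 × 7 × 19 × 31 = 148428.
Smallest multiple of 148428 that is ≥ 362229: ⌈362229/148428⌉ × 148428 = 3 × 148428 = 445284.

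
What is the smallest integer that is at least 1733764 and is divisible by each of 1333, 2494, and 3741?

The integer must be a common multiple of 1333, 2494, and 3741, so a multiple of their LCM.
1333 = 31 × 43
2494 = 2 × 29 × 43
3741 = 3 × 29 × 43
LCM(1333, 2494, 3741) = 2 × 3 × 29 × 31 × 43 = 231942.
Smallest multiple of 231942 that is ≥ 1733764: ⌈1733764/231942⌉ × 231942 = 8 × 231942 = 1855536.

1855536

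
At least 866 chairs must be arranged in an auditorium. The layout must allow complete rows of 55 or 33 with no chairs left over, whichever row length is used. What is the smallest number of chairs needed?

The number of chairs must be a common multiple of 55 and 33, so a multiple of their LCM.
55 = 5 × 11
33 = 3 × 11
LCM(55, 33) = 3 × 5 × 11 = 165.
Smallest multiple of 165 that is ≥ 866: ⌈866/165⌉ × 165 = 6 × 165 = 990.

990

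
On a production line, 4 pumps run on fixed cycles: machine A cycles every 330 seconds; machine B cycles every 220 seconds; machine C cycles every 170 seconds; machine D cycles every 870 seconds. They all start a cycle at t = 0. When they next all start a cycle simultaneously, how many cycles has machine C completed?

The first common completion time is the LCM of the periods.
330 = 2 × 3 × 5 × 11
220 = 2^2 × 5 × 11
170 = 2 × 5 × 17
870 = 2 × 3 × 5 × 29
LCM(330, 220, 170, 870) = 2^2 × 3 × 5 × 11 × 17 × 29 = 325380.
Cycles for period 170: 325380 / 170 = 1914.

1914 cycles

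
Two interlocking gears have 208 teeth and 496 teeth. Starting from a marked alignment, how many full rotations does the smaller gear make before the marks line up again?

They are all back at their starting positions together after one LCM of the periods.
208 = 2^4 × 13
496 = 2^4 × 31
LCM(208, 496) = 2^4 × 13 × 31 = 6448.
Rotations for period 208: 6448 / 208 = 31.

31 rotations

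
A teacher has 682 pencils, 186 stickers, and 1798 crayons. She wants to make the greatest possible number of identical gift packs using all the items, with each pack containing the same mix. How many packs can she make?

The pack count must divide each quantity, so the greatest is gcd(682, 186, 1798).
682 = 2 × 11 × 31
186 = 2 × 3 × 31
1798 = 2 × 29 × 31
gcd(682, 186, 1798) = 2 × 31 = 62.

62 packs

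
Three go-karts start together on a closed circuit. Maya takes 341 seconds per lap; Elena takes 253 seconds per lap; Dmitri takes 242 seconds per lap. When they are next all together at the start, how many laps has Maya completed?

All finish a whole number of cycles simultaneously at t = LCM of the periods.
341 = 11 × 31
253 = 11 × 23
242 = 2 × 11^2
LCM(341, 253, 242) = 2 × 11^2 × 23 × 31 = 172546.
Laps for period 341: 172546 / 341 = 506.

506 laps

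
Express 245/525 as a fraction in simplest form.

245 = 5 × 7^2
525 = 3 × 5^2 × 7
gcd(245, 525) = 5 × 7 = 35.
Divide numerator and denominator by 35: 245/525 = 7/15.

7/15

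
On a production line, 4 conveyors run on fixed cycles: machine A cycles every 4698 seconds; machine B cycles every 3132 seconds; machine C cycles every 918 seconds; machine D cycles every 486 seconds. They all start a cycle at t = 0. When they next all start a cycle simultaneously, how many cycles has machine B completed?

153 cycles

They are all back at their starting positions together after one LCM of the periods.
4698 = 2 × 3^4 × 29
3132 = 2^2 × 3^3 × 29
918 = 2 × 3^3 × 17
486 = 2 × 3^5
LCM(4698, 3132, 918, 486) = 2^2 × 3^5 × 17 × 29 = 479196.
Cycles for period 3132: 479196 / 3132 = 153.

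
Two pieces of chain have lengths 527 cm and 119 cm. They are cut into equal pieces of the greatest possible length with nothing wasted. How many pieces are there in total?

38

Piece length = gcd(527, 119).
527 = 17 × 31
119 = 7 × 17
gcd(527, 119) = 17.
Total pieces = 527/17 + 119/17 = 31 + 7 = 38.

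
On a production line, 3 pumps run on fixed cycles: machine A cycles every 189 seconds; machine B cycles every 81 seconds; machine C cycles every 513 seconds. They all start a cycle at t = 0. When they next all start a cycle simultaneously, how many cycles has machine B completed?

They are all back at their starting positions together after one LCM of the periods.
189 = 3^3 × 7
81 = 3^4
513 = 3^3 × 19
LCM(189, 81, 513) = 3^4 × 7 × 19 = 10773.
Cycles for period 81: 10773 / 81 = 133.

133 cycles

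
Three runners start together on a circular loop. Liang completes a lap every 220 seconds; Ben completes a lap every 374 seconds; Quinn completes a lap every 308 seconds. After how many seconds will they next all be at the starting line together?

They coincide at every common multiple of the periods; the first is the LCM.
220 = 2^2 × 5 × 11
374 = 2 × 11 × 17
308 = 2^2 × 7 × 11
LCM(220, 374, 308) = 2^2 × 5 × 7 × 11 × 17 = 26180.

26180 seconds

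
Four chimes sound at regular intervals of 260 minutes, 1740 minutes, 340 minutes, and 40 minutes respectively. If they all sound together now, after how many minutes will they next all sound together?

769080 minutes

The first simultaneous occurrence is after LCM of the individual periods.
260 = 2^2 × 5 × 13
1740 = 2^2 × 3 × 5 × 29
340 = 2^2 × 5 × 17
40 = 2^3 × 5
LCM(260, 1740, 340, 40) = 2^3 × 3 × 5 × 13 × 17 × 29 = 769080.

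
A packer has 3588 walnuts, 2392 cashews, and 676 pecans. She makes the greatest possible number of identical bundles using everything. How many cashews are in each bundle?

Number of bundles = gcd(3588, 2392, 676).
3588 = 2^2 × 3 × 13 × 23
2392 = 2^3 × 13 × 23
676 = 2^2 × 13^2
gcd(3588, 2392, 676) = 2^2 × 13 = 52.
cashews per bundle = 2392 / 52 = 46.

46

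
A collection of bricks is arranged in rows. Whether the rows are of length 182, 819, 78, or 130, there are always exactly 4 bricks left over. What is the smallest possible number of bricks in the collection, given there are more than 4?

N − 4 must be a common multiple of 182, 819, 78, and 130.
182 = 2 × 7 × 13
819 = 3^2 × 7 × 13
78 = 2 × 3 × 13
130 = 2 × 5 × 13
LCM(182, 819, 78, 130) = 2 × 3^2 × 5 × 7 × 13 = 8190.
Smallest N > 4 is LCM + 4 = 8190 + 4 = 8194.

8194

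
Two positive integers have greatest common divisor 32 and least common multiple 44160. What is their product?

1413120

For any two positive integers, gcd × lcm = product = 32 × 44160 = 1413120.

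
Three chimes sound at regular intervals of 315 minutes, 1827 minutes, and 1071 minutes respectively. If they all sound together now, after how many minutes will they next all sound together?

We need the least common multiple of the intervals.
315 = 3^2 × 5 × 7
1827 = 3^2 × 7 × 29
1071 = 3^2 × 7 × 17
LCM(315, 1827, 1071) = 3^2 × 5 × 7 × 17 × 29 = 155295.

155295 minutes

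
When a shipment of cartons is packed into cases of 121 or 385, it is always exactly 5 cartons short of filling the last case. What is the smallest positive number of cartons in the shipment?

Being 5 short of a full case of size k means N ≡ −5 (mod k), i.e. N + 5 is a multiple of each size.
121 = 11^2
385 = 5 × 7 × 11
LCM(121, 385) = 5 × 7 × 11^2 = 4235.
Smallest positive N is 4235 − 5 = 4230.

4230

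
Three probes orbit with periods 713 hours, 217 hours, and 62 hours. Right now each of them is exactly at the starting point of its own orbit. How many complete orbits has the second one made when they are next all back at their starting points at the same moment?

46 orbits

The first common completion time is the LCM of the periods.
713 = 23 × 31
217 = 7 × 31
62 = 2 × 31
LCM(713, 217, 62) = 2 × 7 × 23 × 31 = 9982.
Orbits for period 217: 9982 / 217 = 46.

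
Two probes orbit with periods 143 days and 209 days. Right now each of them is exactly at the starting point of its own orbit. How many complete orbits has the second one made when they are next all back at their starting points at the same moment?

They are all back at their starting positions together after one LCM of the periods.
143 = 11 × 13
209 = 11 × 19
LCM(143, 209) = 11 × 13 × 19 = 2717.
Orbits for period 209: 2717 / 209 = 13.

13 orbits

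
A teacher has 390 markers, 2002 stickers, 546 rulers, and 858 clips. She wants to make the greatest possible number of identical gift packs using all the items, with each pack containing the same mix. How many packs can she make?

The pack count must divide each quantity, so the greatest is gcd(390, 2002, 546, 858).
390 = 2 × 3 × 5 × 13
2002 = 2 × 7 × 11 × 13
546 = 2 × 3 × 7 × 13
858 = 2 × 3 × 11 × 13
gcd(390, 2002, 546, 858) = 2 × 13 = 26.

26 packs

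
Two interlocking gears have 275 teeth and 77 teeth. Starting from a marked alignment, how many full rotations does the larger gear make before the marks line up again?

They are all back at their starting positions together after one LCM of the periods.
275 = 5^2 × 11
77 = 7 × 11
LCM(275, 77) = 5^2 × 7 × 11 = 1925.
Rotations for period 275: 1925 / 275 = 7.

7 rotations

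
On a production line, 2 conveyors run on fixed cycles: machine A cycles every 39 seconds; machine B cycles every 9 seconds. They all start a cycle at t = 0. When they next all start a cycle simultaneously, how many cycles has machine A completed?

All finish a whole number of cycles simultaneously at t = LCM of the periods.
39 = 3 × 13
9 = 3^2
LCM(39, 9) = 3^2 × 13 = 117.
Cycles for period 39: 117 / 39 = 3.

3 cycles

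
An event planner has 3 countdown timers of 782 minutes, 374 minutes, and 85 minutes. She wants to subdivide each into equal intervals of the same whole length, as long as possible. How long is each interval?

The interval must divide each timer length; the longest such is the gcd.
782 = 2 × 17 × 23
374 = 2 × 11 × 17
85 = 5 × 17
gcd(782, 374, 85) = 17.

17 minutes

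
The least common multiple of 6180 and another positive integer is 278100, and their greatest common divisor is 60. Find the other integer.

gcd × lcm = product of the two integers, so the other integer is (60 × 278100) / 6180 = 2700.

2700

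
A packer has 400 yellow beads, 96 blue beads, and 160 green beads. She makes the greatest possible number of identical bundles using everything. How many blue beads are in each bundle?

6

Number of bundles = gcd(400, 96, 160).
400 = 2^4 × 5^2
96 = 2^5 × 3
160 = 2^5 × 5
gcd(400, 96, 160) = 2^4 = 16.
blue beads per bundle = 96 / 16 = 6.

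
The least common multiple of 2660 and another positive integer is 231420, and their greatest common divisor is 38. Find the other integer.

3306

gcd × lcm = product of the two integers, so the other integer is (38 × 231420) / 2660 = 3306.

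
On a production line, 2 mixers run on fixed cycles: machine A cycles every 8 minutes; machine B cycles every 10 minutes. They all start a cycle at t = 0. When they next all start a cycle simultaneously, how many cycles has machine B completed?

All finish a whole number of cycles simultaneously at t = LCM of the periods.
8 = 2^3
10 = 2 × 5
LCM(8, 10) = 2^3 × 5 = 40.
Cycles for period 10: 40 / 10 = 4.

4 cycles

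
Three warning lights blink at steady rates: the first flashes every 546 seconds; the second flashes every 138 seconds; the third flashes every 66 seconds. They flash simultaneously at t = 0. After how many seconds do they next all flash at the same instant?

138138 seconds

They coincide at every common multiple of the periods; the first is the LCM.
546 = 2 × 3 × 7 × 13
138 = 2 × 3 × 23
66 = 2 × 3 × 11
LCM(546, 138, 66) = 2 × 3 × 7 × 11 × 13 × 23 = 138138.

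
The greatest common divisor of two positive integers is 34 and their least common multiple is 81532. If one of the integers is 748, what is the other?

For two integers, gcd × lcm = product, so the other is (34 × 81532) / 748 = 2772088 / 748 = 3706.

3706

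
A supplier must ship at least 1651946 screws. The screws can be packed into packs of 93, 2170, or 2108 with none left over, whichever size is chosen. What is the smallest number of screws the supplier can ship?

The number of screws must be a common multiple of 93, 2170, and 2108, so a multiple of their LCM.
93 = 3 × 31
2170 = 2 × 5 × 7 × 31
2108 = 2^2 × 17 × 31
LCM(93, 2170, 2108) = 2^2 × 3 × 5 × 7 × 17 × 31 = 221340.
Smallest multiple of 221340 that is ≥ 1651946: ⌈1651946/221340⌉ × 221340 = 8 × 221340 = 1770720.

1770720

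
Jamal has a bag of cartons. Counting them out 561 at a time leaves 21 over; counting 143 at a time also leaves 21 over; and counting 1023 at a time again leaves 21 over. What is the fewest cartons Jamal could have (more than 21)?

226104

N − 21 must be a common multiple of 561, 143, and 1023.
561 = 3 × 11 × 17
143 = 11 × 13
1023 = 3 × 11 × 31
LCM(561, 143, 1023) = 3 × 11 × 13 × 17 × 31 = 226083.
Smallest N > 21 is LCM + 21 = 226083 + 21 = 226104.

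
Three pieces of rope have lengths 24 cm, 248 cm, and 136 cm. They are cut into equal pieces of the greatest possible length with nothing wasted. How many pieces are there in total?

51

Piece length = gcd(24, 248, 136).
24 = 2^3 × 3
248 = 2^3 × 31
136 = 2^3 × 17
gcd(24, 248, 136) = 2^3 = 8.
Total pieces = 24/8 + 248/8 + 136/8 = 3 + 31 + 17 = 51.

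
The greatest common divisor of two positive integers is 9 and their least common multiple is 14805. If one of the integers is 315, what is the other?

For two integers, gcd × lcm = product, so the other is (9 × 14805) / 315 = 133245 / 315 = 423.

423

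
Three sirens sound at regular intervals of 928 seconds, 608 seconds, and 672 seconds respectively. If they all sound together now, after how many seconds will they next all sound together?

The first simultaneous occurrence is after LCM of the individual periods.
928 = 2^5 × 29
608 = 2^5 × 19
672 = 2^5 × 3 × 7
LCM(928, 608, 672) = 2^5 × 3 × 7 × 19 × 29 = 370272.

370272 seconds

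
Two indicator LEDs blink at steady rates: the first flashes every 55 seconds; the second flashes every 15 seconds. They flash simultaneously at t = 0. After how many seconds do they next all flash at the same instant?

The first simultaneous occurrence is after LCM of the individual periods.
55 = 5 × 11
15 = 3 × 5
LCM(55, 15) = 3 × 5 × 11 = 165.

165 seconds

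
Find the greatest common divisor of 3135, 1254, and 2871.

3135 = 3 × 5 × 11 × 19
1254 = 2 × 3 × 11 × 19
2871 = 3^2 × 11 × 29
gcd(3135, 1254, 2871) = 3 × 11 = 33.

33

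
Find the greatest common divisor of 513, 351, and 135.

27

513 = 3^3 × 19
351 = 3^3 × 13
135 = 3^3 × 5
gcd(513, 351, 135) = 3^3 = 27.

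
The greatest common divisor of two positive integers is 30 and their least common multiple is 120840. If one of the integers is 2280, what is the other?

1590

For two integers, gcd × lcm = product, so the other is (30 × 120840) / 2280 = 3625200 / 2280 = 1590.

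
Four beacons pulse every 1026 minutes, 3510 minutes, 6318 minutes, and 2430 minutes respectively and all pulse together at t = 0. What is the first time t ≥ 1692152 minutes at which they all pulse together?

1800630 minutes

Joint pulses occur at multiples of LCM(1026, 3510, 6318, 2430).
1026 = 2 × 3^3 × 19
3510 = 2 × 3^3 × 5 × 13
6318 = 2 × 3^5 × 13
2430 = 2 × 3^5 × 5
LCM(1026, 3510, 6318, 2430) = 2 × 3^5 × 5 × 13 × 19 = 600210.
Smallest multiple of 600210 that is ≥ 1692152: ⌈1692152/600210⌉ × 600210 = 3 × 600210 = 1800630.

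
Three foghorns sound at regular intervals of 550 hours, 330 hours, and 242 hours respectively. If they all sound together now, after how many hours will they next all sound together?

18150 hours

The first simultaneous occurrence is after LCM of the individual periods.
550 = 2 × 5^2 × 11
330 = 2 × 3 × 5 × 11
242 = 2 × 11^2
LCM(550, 330, 242) = 2 × 3 × 5^2 × 11^2 = 18150.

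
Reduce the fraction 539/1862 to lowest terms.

11/38

539 = 7^2 × 11
1862 = 2 × 7^2 × 19
gcd(539, 1862) = 7^2 = 49.
Divide numerator and denominator by 49: 539/1862 = 11/38.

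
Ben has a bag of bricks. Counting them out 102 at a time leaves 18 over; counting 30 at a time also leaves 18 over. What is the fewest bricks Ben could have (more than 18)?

N − 18 must be a common multiple of 102 and 30.
102 = 2 × 3 × 17
30 = 2 × 3 × 5
LCM(102, 30) = 2 × 3 × 5 × 17 = 510.
Smallest N > 18 is LCM + 18 = 510 + 18 = 528.

528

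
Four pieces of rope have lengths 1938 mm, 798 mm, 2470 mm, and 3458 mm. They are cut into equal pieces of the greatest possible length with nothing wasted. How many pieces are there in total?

228

Piece length = gcd(1938, 798, 2470, 3458).
1938 = 2 × 3 × 17 × 19
798 = 2 × 3 × 7 × 19
2470 = 2 × 5 × 13 × 19
3458 = 2 × 7 × 13 × 19
gcd(1938, 798, 2470, 3458) = 2 × 19 = 38.
Total pieces = 1938/38 + 798/38 + 2470/38 + 3458/38 = 51 + 21 + 65 + 91 = 228.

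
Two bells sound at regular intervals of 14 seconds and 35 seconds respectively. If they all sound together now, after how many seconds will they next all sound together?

They coincide at every common multiple of the periods; the first is the LCM.
14 = 2 × 7
35 = 5 × 7
LCM(14, 35) = 2 × 5 × 7 = 70.

70 seconds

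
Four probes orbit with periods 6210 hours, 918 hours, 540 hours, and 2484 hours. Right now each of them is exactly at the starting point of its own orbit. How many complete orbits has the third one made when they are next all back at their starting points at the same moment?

391 orbits

The first common completion time is the LCM of the periods.
6210 = 2 × 3^3 × 5 × 23
918 = 2 × 3^3 × 17
540 = 2^2 × 3^3 × 5
2484 = 2^2 × 3^3 × 23
LCM(6210, 918, 540, 2484) = 2^2 × 3^3 × 5 × 17 × 23 = 211140.
Orbits for period 540: 211140 / 540 = 391.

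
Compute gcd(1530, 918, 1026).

18

1530 = 2 × 3^2 × 5 × 17
918 = 2 × 3^3 × 17
1026 = 2 × 3^3 × 19
gcd(1530, 918, 1026) = 2 × 3^2 = 18.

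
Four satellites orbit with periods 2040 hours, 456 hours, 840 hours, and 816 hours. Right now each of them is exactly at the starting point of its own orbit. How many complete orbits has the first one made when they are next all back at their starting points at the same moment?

All finish a whole number of cycles simultaneously at t = LCM of the periods.
2040 = 2^3 × 3 × 5 × 17
456 = 2^3 × 3 × 19
840 = 2^3 × 3 × 5 × 7
816 = 2^4 × 3 × 17
LCM(2040, 456, 840, 816) = 2^4 × 3 × 5 × 7 × 17 × 19 = 542640.
Orbits for period 2040: 542640 / 2040 = 266.

266 orbits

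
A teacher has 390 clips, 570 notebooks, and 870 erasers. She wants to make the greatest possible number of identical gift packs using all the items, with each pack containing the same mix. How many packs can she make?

The pack count must divide each quantity, so the greatest is gcd(390, 570, 870).
390 = 2 × 3 × 5 × 13
570 = 2 × 3 × 5 × 19
870 = 2 × 3 × 5 × 29
gcd(390, 570, 870) = 2 × 3 × 5 = 30.

30 packs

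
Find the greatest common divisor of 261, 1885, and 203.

261 = 3^2 × 29
1885 = 5 × 13 × 29
203 = 7 × 29
gcd(261, 1885, 203) = 29.

29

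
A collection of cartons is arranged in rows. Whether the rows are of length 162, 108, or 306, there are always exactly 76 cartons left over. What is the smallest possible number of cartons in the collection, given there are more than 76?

5584

N − 76 must be a common multiple of 162, 108, and 306.
162 = 2 × 3^4
108 = 2^2 × 3^3
306 = 2 × 3^2 × 17
LCM(162, 108, 306) = 2^2 × 3^4 × 17 = 5508.
Smallest N > 76 is LCM + 76 = 5508 + 76 = 5584.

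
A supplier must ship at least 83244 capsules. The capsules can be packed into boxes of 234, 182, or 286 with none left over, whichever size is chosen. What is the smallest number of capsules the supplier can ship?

The number of capsules must be a common multiple of 234, 182, and 286, so a multiple of their LCM.
234 = 2 × 3^2 × 13
182 = 2 × 7 × 13
286 = 2 × 11 × 13
LCM(234, 182, 286) = 2 × 3^2 × 7 × 11 × 13 = 18018.
Smallest multiple of 18018 that is ≥ 83244: ⌈83244/18018⌉ × 18018 = 5 × 18018 = 90090.

90090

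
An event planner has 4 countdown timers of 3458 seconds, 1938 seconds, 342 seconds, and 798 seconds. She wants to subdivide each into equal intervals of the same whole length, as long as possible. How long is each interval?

The interval must divide each timer length; the longest such is the gcd.
3458 = 2 × 7 × 13 × 19
1938 = 2 × 3 × 17 × 19
342 = 2 × 3^2 × 19
798 = 2 × 3 × 7 × 19
gcd(3458, 1938, 342, 798) = 2 × 19 = 38.

38 seconds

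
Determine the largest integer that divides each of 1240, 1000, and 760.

1240 = 2^3 × 5 × 31
1000 = 2^3 × 5^3
760 = 2^3 × 5 × 19
gcd(1240, 1000, 760) = 2^3 × 5 = 40.

40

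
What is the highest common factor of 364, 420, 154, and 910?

14

364 = 2^2 × 7 × 13
420 = 2^2 × 3 × 5 × 7
154 = 2 × 7 × 11
910 = 2 × 5 × 7 × 13
gcd(364, 420, 154, 910) = 2 × 7 = 14.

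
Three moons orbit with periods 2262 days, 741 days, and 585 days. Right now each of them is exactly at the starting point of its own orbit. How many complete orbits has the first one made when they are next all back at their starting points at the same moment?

285 orbits

All finish a whole number of cycles simultaneously at t = LCM of the periods.
2262 = 2 × 3 × 13 × 29
741 = 3 × 13 × 19
585 = 3^2 × 5 × 13
LCM(2262, 741, 585) = 2 × 3^2 × 5 × 13 × 19 × 29 = 644670.
Orbits for period 2262: 644670 / 2262 = 285.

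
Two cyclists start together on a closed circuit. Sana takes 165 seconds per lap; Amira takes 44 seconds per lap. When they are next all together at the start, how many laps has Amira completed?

15 laps

All finish a whole number of cycles simultaneously at t = LCM of the periods.
165 = 3 × 5 × 11
44 = 2^2 × 11
LCM(165, 44) = 2^2 × 3 × 5 × 11 = 660.
Laps for period 44: 660 / 44 = 15.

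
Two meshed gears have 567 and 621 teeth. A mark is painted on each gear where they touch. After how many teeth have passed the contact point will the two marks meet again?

We need the least common multiple of the intervals.
567 = 3^4 × 7
621 = 3^3 × 23
LCM(567, 621) = 3^4 × 7 × 23 = 13041.

13041 teeth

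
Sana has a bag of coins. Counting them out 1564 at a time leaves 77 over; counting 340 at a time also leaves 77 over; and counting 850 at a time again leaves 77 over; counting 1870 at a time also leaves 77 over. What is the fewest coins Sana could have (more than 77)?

430177

N − 77 must be a common multiple of 1564, 340, 850, and 1870.
1564 = 2^2 × 17 × 23
340 = 2^2 × 5 × 17
850 = 2 × 5^2 × 17
1870 = 2 × 5 × 11 × 17
LCM(1564, 340, 850, 1870) = 2^2 × 5^2 × 11 × 17 × 23 = 430100.
Smallest N > 77 is LCM + 77 = 430100 + 77 = 430177.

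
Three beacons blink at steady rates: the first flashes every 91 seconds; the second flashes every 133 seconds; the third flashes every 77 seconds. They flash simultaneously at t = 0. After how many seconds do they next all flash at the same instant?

19019 seconds

They coincide at every common multiple of the periods; the first is the LCM.
91 = 7 × 13
133 = 7 × 19
77 = 7 × 11
LCM(91, 133, 77) = 7 × 11 × 13 × 19 = 19019.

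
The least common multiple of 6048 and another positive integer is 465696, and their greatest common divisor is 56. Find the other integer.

gcd × lcm = product of the two integers, so the other integer is (56 × 465696) / 6048 = 4312.

4312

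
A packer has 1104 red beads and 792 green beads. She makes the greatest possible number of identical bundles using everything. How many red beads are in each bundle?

46

Number of bundles = gcd(1104, 792).
1104 = 2^4 × 3 × 23
792 = 2^3 × 3^2 × 11
gcd(1104, 792) = 2^3 × 3 = 24.
red beads per bundle = 1104 / 24 = 46.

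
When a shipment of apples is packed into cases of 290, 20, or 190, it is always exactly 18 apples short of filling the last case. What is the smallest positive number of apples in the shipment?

Being 18 short of a full case of size k means N ≡ −18 (mod k), i.e. N + 18 is a multiple of each size.
290 = 2 × 5 × 29
20 = 2^2 × 5
190 = 2 × 5 × 19
LCM(290, 20, 190) = 2^2 × 5 × 19 × 29 = 11020.
Smallest positive N is 11020 − 18 = 11002.

11002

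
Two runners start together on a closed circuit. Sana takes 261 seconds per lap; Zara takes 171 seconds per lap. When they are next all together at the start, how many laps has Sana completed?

19 laps

They are all back at their starting positions together after one LCM of the periods.
261 = 3^2 × 29
171 = 3^2 × 19
LCM(261, 171) = 3^2 × 19 × 29 = 4959.
Laps for period 261: 4959 / 261 = 19.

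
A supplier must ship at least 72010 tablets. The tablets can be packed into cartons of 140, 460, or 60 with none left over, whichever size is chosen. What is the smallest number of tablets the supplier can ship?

77280

The number of tablets must be a common multiple of 140, 460, and 60, so a multiple of their LCM.
140 = 2^2 × 5 × 7
460 = 2^2 × 5 × 23
60 = 2^2 × 3 × 5
LCM(140, 460, 60) = 2^2 × 3 × 5 × 7 × 23 = 9660.
Smallest multiple of 9660 that is ≥ 72010: ⌈72010/9660⌉ × 9660 = 8 × 9660 = 77280.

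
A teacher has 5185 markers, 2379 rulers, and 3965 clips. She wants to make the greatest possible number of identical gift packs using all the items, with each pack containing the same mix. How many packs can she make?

61 packs

The pack count must divide each quantity, so the greatest is gcd(5185, 2379, 3965).
5185 = 5 × 17 × 61
2379 = 3 × 13 × 61
3965 = 5 × 13 × 61
gcd(5185, 2379, 3965) = 61.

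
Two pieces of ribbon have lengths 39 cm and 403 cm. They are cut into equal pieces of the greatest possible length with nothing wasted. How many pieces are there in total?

34

Piece length = gcd(39, 403).
39 = 3 × 13
403 = 13 × 31
gcd(39, 403) = 13.
Total pieces = 39/13 + 403/13 = 3 + 31 = 34.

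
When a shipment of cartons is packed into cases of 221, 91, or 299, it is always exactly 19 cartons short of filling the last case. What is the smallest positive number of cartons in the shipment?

Being 19 short of a full case of size k means N ≡ −19 (mod k), i.e. N + 19 is a multiple of each size.
221 = 13 × 17
91 = 7 × 13
299 = 13 × 23
LCM(221, 91, 299) = 7 × 13 × 17 × 23 = 35581.
Smallest positive N is 35581 − 19 = 35562.

35562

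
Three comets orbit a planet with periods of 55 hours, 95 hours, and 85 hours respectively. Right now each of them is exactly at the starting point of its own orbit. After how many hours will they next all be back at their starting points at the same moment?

We need the least common multiple of the intervals.
55 = 5 × 11
95 = 5 × 19
85 = 5 × 17
LCM(55, 95, 85) = 5 × 11 × 17 × 19 = 17765.

17765 hours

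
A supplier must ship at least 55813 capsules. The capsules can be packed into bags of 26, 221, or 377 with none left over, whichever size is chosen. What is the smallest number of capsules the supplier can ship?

64090

The number of capsules must be a common multiple of 26, 221, and 377, so a multiple of their LCM.
26 = 2 × 13
221 = 13 × 17
377 = 13 × 29
LCM(26, 221, 377) = 2 × 13 × 17 × 29 = 12818.
Smallest multiple of 12818 that is ≥ 55813: ⌈55813/12818⌉ × 12818 = 5 × 12818 = 64090.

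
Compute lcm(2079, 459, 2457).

2079 = 3^3 × 7 × 11
459 = 3^3 × 17
2457 = 3^3 × 7 × 13
LCM(2079, 459, 2457) = 3^3 × 7 × 11 × 13 × 17 = 459459.

459459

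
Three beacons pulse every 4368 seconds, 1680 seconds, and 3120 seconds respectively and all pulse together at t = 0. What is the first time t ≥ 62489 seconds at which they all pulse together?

Joint pulses occur at multiples of LCM(4368, 1680, 3120).
4368 = 2^4 × 3 × 7 × 13
1680 = 2^4 × 3 × 5 × 7
3120 = 2^4 × 3 × 5 × 13
LCM(4368, 1680, 3120) = 2^4 × 3 × 5 × 7 × 13 = 21840.
Smallest multiple of 21840 that is ≥ 62489: ⌈62489/21840⌉ × 21840 = 3 × 21840 = 65520.

65520 seconds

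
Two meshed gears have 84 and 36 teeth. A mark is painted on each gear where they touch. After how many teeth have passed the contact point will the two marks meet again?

252 teeth

They coincide at every common multiple of the periods; the first is the LCM.
84 = 2^2 × 3 × 7
36 = 2^2 × 3^2
LCM(84, 36) = 2^2 × 3^2 × 7 = 252.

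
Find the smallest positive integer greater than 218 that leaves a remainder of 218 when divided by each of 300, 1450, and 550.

95918

N − 218 must be a common multiple of 300, 1450, and 550.
300 = 2^2 × 3 × 5^2
1450 = 2 × 5^2 × 29
550 = 2 × 5^2 × 11
LCM(300, 1450, 550) = 2^2 × 3 × 5^2 × 11 × 29 = 95700.
Smallest N > 218 is LCM + 218 = 95700 + 218 = 95918.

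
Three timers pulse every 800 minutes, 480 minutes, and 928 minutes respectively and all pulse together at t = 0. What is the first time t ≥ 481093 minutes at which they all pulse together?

Joint pulses occur at multiples of LCM(800, 480, 928).
800 = 2^5 × 5^2
480 = 2^5 × 3 × 5
928 = 2^5 × 29
LCM(800, 480, 928) = 2^5 × 3 × 5^2 × 29 = 69600.
Smallest multiple of 69600 that is ≥ 481093: ⌈481093/69600⌉ × 69600 = 7 × 69600 = 487200.

487200 minutes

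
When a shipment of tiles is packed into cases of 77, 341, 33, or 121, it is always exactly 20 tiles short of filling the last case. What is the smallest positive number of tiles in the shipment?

Being 20 short of a full case of size k means N ≡ −20 (mod k), i.e. N + 20 is a multiple of each size.
77 = 7 × 11
341 = 11 × 31
33 = 3 × 11
121 = 11^2
LCM(77, 341, 33, 121) = 3 × 7 × 11^2 × 31 = 78771.
Smallest positive N is 78771 − 20 = 78751.

78751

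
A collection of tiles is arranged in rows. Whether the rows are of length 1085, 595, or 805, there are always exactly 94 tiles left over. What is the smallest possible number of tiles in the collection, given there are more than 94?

N − 94 must be a common multiple of 1085, 595, and 805.
1085 = 5 × 7 × 31
595 = 5 × 7 × 17
805 = 5 × 7 × 23
LCM(1085, 595, 805) = 5 × 7 × 17 × 23 × 31 = 424235.
Smallest N > 94 is LCM + 94 = 424235 + 94 = 424329.

424329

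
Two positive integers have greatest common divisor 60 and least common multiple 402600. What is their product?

For any two positive integers, gcd × lcm = product = 60 × 402600 = 24156000.

24156000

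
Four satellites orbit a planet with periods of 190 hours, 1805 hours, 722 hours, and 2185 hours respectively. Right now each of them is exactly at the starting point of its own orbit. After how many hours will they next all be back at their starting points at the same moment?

The first simultaneous occurrence is after LCM of the individual periods.
190 = 2 × 5 × 19
1805 = 5 × 19^2
722 = 2 × 19^2
2185 = 5 × 19 × 23
LCM(190, 1805, 722, 2185) = 2 × 5 × 19^2 × 23 = 83030.

83030 hours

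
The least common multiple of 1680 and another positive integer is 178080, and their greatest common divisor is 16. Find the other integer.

1696

gcd × lcm = product of the two integers, so the other integer is (16 × 178080) / 1680 = 1696.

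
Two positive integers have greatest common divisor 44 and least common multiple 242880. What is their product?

10686720

For any two positive integers, gcd × lcm = product = 44 × 242880 = 10686720.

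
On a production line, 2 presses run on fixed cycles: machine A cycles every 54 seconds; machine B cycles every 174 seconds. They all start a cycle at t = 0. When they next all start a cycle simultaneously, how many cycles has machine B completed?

9 cycles

They are all back at their starting positions together after one LCM of the periods.
54 = 2 × 3^3
174 = 2 × 3 × 29
LCM(54, 174) = 2 × 3^3 × 29 = 1566.
Cycles for period 174: 1566 / 174 = 9.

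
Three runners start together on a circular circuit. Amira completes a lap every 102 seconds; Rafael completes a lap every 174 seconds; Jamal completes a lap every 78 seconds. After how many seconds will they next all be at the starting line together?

38454 seconds

We need the least common multiple of the intervals.
102 = 2 × 3 × 17
174 = 2 × 3 × 29
78 = 2 × 3 × 13
LCM(102, 174, 78) = 2 × 3 × 13 × 17 × 29 = 38454.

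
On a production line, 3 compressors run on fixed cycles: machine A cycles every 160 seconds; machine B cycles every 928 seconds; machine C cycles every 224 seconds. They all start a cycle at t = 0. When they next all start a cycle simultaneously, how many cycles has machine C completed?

145 cycles

They are all back at their starting positions together after one LCM of the periods.
160 = 2^5 × 5
928 = 2^5 × 29
224 = 2^5 × 7
LCM(160, 928, 224) = 2^5 × 5 × 7 × 29 = 32480.
Cycles for period 224: 32480 / 224 = 145.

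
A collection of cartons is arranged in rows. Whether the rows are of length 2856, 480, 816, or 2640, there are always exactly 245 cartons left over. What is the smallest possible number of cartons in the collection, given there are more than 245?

628565

N − 245 must be a common multiple of 2856, 480, 816, and 2640.
2856 = 2^3 × 3 × 7 × 17
480 = 2^5 × 3 × 5
816 = 2^4 × 3 × 17
2640 = 2^4 × 3 × 5 × 11
LCM(2856, 480, 816, 2640) = 2^5 × 3 × 5 × 7 × 11 × 17 = 628320.
Smallest N > 245 is LCM + 245 = 628320 + 245 = 628565.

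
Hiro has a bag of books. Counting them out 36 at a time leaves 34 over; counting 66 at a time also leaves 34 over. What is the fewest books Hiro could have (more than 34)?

N − 34 must be a common multiple of 36 and 66.
36 = 2^2 × 3^2
66 = 2 × 3 × 11
LCM(36, 66) = 2^2 × 3^2 × 11 = 396.
Smallest N > 34 is LCM + 34 = 396 + 34 = 430.

430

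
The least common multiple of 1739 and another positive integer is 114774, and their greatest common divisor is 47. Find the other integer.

3102

gcd × lcm = product of the two integers, so the other integer is (47 × 114774) / 1739 = 3102.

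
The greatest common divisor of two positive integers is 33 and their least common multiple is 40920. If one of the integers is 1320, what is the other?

1023

For two integers, gcd × lcm = product, so the other is (33 × 40920) / 1320 = 1350360 / 1320 = 1023.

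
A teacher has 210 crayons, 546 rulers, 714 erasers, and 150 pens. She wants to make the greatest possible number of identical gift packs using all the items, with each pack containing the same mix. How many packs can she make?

6 packs

The pack count must divide each quantity, so the greatest is gcd(210, 546, 714, 150).
210 = 2 × 3 × 5 × 7
546 = 2 × 3 × 7 × 13
714 = 2 × 3 × 7 × 17
150 = 2 × 3 × 5^2
gcd(210, 546, 714, 150) = 2 × 3 = 6.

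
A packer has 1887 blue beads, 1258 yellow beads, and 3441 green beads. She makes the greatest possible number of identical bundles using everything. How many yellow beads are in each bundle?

Number of bundles = gcd(1887, 1258, 3441).
1887 = 3 × 17 × 37
1258 = 2 × 17 × 37
3441 = 3 × 31 × 37
gcd(1887, 1258, 3441) = 37.
yellow beads per bundle = 1258 / 37 = 34.

34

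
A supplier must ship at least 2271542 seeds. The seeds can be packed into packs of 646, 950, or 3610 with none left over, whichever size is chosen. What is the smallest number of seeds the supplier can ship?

2454800

The number of seeds must be a common multiple of 646, 950, and 3610, so a multiple of their LCM.
646 = 2 × 17 × 19
950 = 2 × 5^2 × 19
3610 = 2 × 5 × 19^2
LCM(646, 950, 3610) = 2 × 5^2 × 17 × 19^2 = 306850.
Smallest multiple of 306850 that is ≥ 2271542: ⌈2271542/306850⌉ × 306850 = 8 × 306850 = 2454800.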